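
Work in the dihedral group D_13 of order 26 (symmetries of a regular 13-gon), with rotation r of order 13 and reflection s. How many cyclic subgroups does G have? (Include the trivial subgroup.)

A cyclic subgroup of order d is generated by each of its φ(d) elements of order d, so the cyclic subgroups of order d number (#elements of order d)/φ(d).
Cyclic subgroups by order — order 1: 1; order 2: 13; order 13: 1.
Total: 15.

15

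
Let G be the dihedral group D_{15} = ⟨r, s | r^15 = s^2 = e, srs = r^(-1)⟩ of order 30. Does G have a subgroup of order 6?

Yes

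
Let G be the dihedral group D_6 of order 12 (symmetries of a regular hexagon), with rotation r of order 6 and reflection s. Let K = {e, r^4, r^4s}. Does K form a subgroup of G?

No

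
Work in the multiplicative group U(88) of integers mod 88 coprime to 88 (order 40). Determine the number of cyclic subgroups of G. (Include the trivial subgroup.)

16

Each element a generates a cyclic subgroup ⟨a⟩; distinct elements may generate the same one (a cyclic group of order d has φ(d) generators).
Cyclic subgroups by order — order 1: 1; order 2: 7; order 5: 1; order 10: 7.
Total: 16.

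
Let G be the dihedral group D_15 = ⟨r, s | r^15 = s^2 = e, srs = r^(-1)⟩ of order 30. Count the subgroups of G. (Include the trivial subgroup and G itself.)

28

|G| = 30, so by Lagrange every subgroup order divides 30. Divisors: 1, 2, 3, 5, 6, 10, 15, 30.
Subgroups by order — order 1: 1; order 2: 15; order 3: 1; order 5: 1; order 6: 5; order 10: 3; order 15: 1; order 30: 1.
Total: 1 + 15 + 1 + 1 + 5 + 3 + 1 + 1 = 28.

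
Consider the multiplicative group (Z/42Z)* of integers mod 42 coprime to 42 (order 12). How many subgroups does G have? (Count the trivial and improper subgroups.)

|G| = 12, so by Lagrange every subgroup order divides 12. Divisors: 1, 2, 3, 4, 6, 12.
Subgroups by order — order 1: 1; order 2: 3; order 3: 1; order 4: 1; order 6: 3; order 12: 1.
Total: 1 + 3 + 1 + 1 + 3 + 1 = 10.

10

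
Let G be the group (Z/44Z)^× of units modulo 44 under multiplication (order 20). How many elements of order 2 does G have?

3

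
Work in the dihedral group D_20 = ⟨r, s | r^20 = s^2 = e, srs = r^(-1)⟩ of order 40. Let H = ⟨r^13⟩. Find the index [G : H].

|⟨r^13⟩| = 20 and |G| = 40.
By Lagrange, [G : H] = |G|/|H| = 40/20 = 2.

2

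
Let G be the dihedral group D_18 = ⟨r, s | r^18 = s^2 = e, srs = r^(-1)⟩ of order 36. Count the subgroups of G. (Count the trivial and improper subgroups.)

|G| = 36, so by Lagrange every subgroup order divides 36. Divisors: 1, 2, 3, 4, 6, 9, 12, 18, 36.
Subgroups by order — order 1: 1; order 2: 19; order 3: 1; order 4: 9; order 6: 7; order 9: 1; order 12: 3; order 18: 3; order 36: 1.
Total: 1 + 19 + 1 + 9 + 7 + 1 + 3 + 3 + 1 = 45.

45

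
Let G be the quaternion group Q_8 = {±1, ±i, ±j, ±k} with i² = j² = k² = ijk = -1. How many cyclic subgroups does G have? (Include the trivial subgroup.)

5

Each element a generates a cyclic subgroup ⟨a⟩; distinct elements may generate the same one (a cyclic group of order d has φ(d) generators).
Cyclic subgroups by order — order 1: 1; order 2: 1; order 4: 3.
Total: 5.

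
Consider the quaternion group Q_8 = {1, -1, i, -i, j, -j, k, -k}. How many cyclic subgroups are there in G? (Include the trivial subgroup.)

5

A cyclic subgroup of order d is generated by each of its φ(d) elements of order d, so the cyclic subgroups of order d number (#elements of order d)/φ(d).
Cyclic subgroups by order — order 1: 1; order 2: 1; order 4: 3.
Total: 5.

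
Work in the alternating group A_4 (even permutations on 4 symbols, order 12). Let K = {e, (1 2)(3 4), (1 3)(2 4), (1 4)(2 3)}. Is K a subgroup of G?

Yes

|K| = 4 divides |G| = 12, consistent with Lagrange.
K contains the identity, every element's inverse is in K, and K is closed under ∘: it is a subgroup.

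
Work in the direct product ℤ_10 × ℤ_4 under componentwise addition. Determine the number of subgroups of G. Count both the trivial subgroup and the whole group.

|G| = 40, so by Lagrange every subgroup order divides 40. Divisors: 1, 2, 4, 5, 8, 10, 20, 40.
Subgroups by order — order 1: 1; order 2: 3; order 4: 3; order 5: 1; order 8: 1; order 10: 3; order 20: 3; order 40: 1.
Total: 1 + 3 + 3 + 1 + 1 + 3 + 3 + 1 = 16.

16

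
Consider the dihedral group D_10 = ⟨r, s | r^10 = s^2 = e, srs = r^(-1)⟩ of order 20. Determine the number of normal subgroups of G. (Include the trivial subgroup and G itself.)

7

G has 22 subgroups. Checking conjugation-invariance by order — order 1: 1/1 normal; order 2: 1/11 normal; order 4: 0/5 normal; order 5: 1/1 normal; order 10: 3/3 normal; order 20: 1/1 normal.
Total normal subgroups: 7.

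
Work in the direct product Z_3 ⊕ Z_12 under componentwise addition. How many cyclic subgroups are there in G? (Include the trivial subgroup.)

Each element a generates a cyclic subgroup ⟨a⟩; distinct elements may generate the same one (a cyclic group of order d has φ(d) generators).
Cyclic subgroups by order — order 1: 1; order 2: 1; order 3: 4; order 4: 1; order 6: 4; order 12: 4.
Total: 15.

15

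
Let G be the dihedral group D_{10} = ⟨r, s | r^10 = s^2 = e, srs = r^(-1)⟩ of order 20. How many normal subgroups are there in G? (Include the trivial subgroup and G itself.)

7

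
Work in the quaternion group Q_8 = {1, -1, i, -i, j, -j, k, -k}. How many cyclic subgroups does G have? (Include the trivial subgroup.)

A cyclic subgroup of order d is generated by each of its φ(d) elements of order d, so the cyclic subgroups of order d number (#elements of order d)/φ(d).
Cyclic subgroups by order — order 1: 1; order 2: 1; order 4: 3.
Total: 5.

5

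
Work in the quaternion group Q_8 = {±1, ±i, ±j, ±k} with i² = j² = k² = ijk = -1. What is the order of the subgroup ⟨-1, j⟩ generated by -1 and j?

4

|⟨-1⟩| = 2 and |⟨j⟩| = 4, so |H| is a multiple of lcm(2, 4) = 4 and divides |G| = 8.
Closing under the operation: H = {1, -1, j, -j}, so |H| = 4.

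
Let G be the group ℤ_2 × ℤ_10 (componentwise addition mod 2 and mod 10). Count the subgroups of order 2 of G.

3

|G| = 20 and 2 | 20, so subgroups of order 2 are possible by Lagrange.
The subgroups of order 2 are: {(0,0), (0,5)}; {(0,0), (1,0)}; {(0,0), (1,5)}.
So G has 3 subgroups of order 2.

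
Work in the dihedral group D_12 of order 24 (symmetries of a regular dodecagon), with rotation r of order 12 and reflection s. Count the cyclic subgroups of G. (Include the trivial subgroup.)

18

A cyclic subgroup of order d is generated by each of its φ(d) elements of order d, so the cyclic subgroups of order d number (#elements of order d)/φ(d).
Cyclic subgroups by order — order 1: 1; order 2: 13; order 3: 1; order 4: 1; order 6: 1; order 12: 1.
Total: 18.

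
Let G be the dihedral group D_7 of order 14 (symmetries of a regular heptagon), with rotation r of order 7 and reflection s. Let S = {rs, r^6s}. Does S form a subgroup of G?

No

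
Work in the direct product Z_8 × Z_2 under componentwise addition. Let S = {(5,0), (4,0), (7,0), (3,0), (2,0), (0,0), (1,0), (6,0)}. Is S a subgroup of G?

Yes

|S| = 8 divides |G| = 16, consistent with Lagrange.
S contains the identity, every element's inverse is in S, and S is closed under +: it is a subgroup.
In fact S = ⟨(7,0)⟩.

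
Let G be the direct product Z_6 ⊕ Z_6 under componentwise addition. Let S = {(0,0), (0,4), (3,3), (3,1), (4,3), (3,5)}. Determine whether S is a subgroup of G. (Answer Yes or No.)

(4,3) ∈ S but its inverse (2,3) ∉ S, so S is not a subgroup.

No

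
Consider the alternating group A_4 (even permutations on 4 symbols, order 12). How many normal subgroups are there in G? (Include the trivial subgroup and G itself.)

3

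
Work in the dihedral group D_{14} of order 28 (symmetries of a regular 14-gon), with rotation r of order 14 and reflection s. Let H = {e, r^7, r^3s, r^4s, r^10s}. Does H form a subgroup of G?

|H| = 5 does not divide |G| = 28, so by Lagrange H is not a subgroup.

No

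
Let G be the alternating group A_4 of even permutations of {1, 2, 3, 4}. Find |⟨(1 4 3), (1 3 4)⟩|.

|⟨(1 4 3)⟩| = 3 and |⟨(1 3 4)⟩| = 3, so |H| is a multiple of lcm(3, 3) = 3 and divides |G| = 12.
Closing under the operation: H = {e, (1 3 4), (1 4 3)}, so |H| = 3.

3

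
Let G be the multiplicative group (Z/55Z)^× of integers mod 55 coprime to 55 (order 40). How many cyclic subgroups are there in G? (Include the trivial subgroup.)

12

Each element a generates a cyclic subgroup ⟨a⟩; distinct elements may generate the same one (a cyclic group of order d has φ(d) generators).
Cyclic subgroups by order — order 1: 1; order 2: 3; order 4: 2; order 5: 1; order 10: 3; order 20: 2.
Total: 12.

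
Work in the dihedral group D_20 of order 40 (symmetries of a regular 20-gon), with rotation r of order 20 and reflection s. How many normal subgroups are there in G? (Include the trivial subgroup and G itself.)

9

G has 48 subgroups. Checking conjugation-invariance by order — order 1: 1/1 normal; order 2: 1/21 normal; order 4: 1/11 normal; order 5: 1/1 normal; order 8: 0/5 normal; order 10: 1/5 normal; order 20: 3/3 normal; order 40: 1/1 normal.
Total normal subgroups: 9.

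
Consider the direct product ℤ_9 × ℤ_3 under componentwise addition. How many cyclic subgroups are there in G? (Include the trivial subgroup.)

Group the elements of G by the cyclic subgroup they generate; each cyclic subgroup of order d accounts for φ(d) elements.
Cyclic subgroups by order — order 1: 1; order 3: 4; order 9: 3.
Total: 8.

8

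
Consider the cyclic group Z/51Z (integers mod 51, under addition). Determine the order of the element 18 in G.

In Z/51Z, the order of an element a is n/gcd(a, n).
gcd(18, 51) = 3, so |⟨18⟩| = 51/3 = 17.

17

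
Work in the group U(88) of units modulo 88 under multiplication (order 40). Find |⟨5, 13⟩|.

20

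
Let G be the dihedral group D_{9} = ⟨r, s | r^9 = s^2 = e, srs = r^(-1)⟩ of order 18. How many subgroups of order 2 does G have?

|G| = 18 and 2 | 18, so subgroups of order 2 are possible by Lagrange.
The subgroups of order 2 are: {e, r^2s}; {e, r^3s}; {e, r^4s}; {e, r^5s}; … (9 in all).
So G has 9 subgroups of order 2.

9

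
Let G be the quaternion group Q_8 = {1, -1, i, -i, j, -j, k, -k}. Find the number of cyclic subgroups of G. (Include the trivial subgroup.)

5

A cyclic subgroup of order d is generated by each of its φ(d) elements of order d, so the cyclic subgroups of order d number (#elements of order d)/φ(d).
Cyclic subgroups by order — order 1: 1; order 2: 1; order 4: 3.
Total: 5.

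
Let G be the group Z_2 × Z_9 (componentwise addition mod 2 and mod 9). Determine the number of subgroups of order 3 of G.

1

|G| = 18 and 3 | 18, so subgroups of order 3 are possible by Lagrange.
The subgroups of order 3 are: {(0,0), (0,3), (0,6)}.
So G has 1 subgroup of order 3.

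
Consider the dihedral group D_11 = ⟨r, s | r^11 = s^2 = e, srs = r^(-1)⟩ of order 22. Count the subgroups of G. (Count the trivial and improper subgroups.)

|G| = 22, so by Lagrange every subgroup order divides 22. Divisors: 1, 2, 11, 22.
Subgroups by order — order 1: 1; order 2: 11; order 11: 1; order 22: 1.
Total: 1 + 11 + 1 + 1 = 14.

14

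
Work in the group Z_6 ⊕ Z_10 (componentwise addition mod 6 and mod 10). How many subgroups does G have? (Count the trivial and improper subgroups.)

20

|G| = 60, so by Lagrange every subgroup order divides 60. Divisors: 1, 2, 3, 4, 5, 6, 10, 12, 15, 20, 30, 60.
Subgroups by order — order 1: 1; order 2: 3; order 3: 1; order 4: 1; order 5: 1; order 6: 3; order 10: 3; order 12: 1; order 15: 1; order 20: 1; order 30: 3; order 60: 1.
Total: 1 + 3 + 1 + 1 + 1 + 3 + 3 + 1 + 1 + 1 + 3 + 1 = 20.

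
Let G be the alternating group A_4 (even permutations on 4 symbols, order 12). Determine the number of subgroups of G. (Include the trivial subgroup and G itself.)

10

|G| = 12, so by Lagrange every subgroup order divides 12. Divisors: 1, 2, 3, 4, 6, 12.
Subgroups by order — order 1: 1; order 2: 3; order 3: 4; order 4: 1; order 6: 0; order 12: 1.
Total: 1 + 3 + 4 + 1 + 0 + 1 = 10.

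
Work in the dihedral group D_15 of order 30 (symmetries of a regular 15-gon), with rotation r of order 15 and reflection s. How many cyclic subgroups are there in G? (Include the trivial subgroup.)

19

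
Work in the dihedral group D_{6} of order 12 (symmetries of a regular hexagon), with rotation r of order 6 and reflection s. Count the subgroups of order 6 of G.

3

|G| = 12 and 6 | 12, so subgroups of order 6 are possible by Lagrange.
The subgroups of order 6 are: {e, r, r^2, r^3, r^4, r^5}; {e, r^2, r^4, s, r^2s, r^4s}; {e, r^2, r^4, rs, r^3s, r^5s}.
So G has 3 subgroups of order 6.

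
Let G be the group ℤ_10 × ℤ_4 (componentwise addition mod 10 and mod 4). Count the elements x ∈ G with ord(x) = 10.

An element (a,b) has order lcm(ord(a), ord(b)); count pairs with lcm equal to 10.
Enumerating gives 12 such elements.

12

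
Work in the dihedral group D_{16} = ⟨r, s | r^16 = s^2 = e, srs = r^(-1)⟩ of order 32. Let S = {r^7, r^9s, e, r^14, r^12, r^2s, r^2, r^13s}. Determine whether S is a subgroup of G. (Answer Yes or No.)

r^12 ∈ S but its inverse r^4 ∉ S, so S is not a subgroup.

No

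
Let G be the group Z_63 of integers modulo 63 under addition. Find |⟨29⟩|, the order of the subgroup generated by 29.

63

In Z_63, the order of an element a is n/gcd(a, n).
gcd(29, 63) = 1, so |⟨29⟩| = 63/1 = 63.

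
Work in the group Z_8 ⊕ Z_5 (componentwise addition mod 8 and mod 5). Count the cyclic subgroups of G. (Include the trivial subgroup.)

Each element a generates a cyclic subgroup ⟨a⟩; distinct elements may generate the same one (a cyclic group of order d has φ(d) generators).
Cyclic subgroups by order — order 1: 1; order 2: 1; order 4: 1; order 5: 1; order 8: 1; order 10: 1; order 20: 1; order 40: 1.
Total: 8.

8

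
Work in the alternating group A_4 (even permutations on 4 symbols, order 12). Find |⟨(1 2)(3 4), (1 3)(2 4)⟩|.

|⟨(1 2)(3 4)⟩| = 2 and |⟨(1 3)(2 4)⟩| = 2, so |H| is a multiple of lcm(2, 2) = 2 and divides |G| = 12.
Closing under the operation: H = {e, (1 2)(3 4), (1 3)(2 4), (1 4)(2 3)}, so |H| = 4.

4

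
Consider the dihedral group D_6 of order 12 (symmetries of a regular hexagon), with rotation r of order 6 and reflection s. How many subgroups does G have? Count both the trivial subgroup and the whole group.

16

|G| = 12, so by Lagrange every subgroup order divides 12. Divisors: 1, 2, 3, 4, 6, 12.
Subgroups by order — order 1: 1; order 2: 7; order 3: 1; order 4: 3; order 6: 3; order 12: 1.
Total: 1 + 7 + 1 + 3 + 3 + 1 = 16.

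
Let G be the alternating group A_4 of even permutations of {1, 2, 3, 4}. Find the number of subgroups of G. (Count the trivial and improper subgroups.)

10

|G| = 12, so by Lagrange every subgroup order divides 12. Divisors: 1, 2, 3, 4, 6, 12.
Subgroups by order — order 1: 1; order 2: 3; order 3: 4; order 4: 1; order 6: 0; order 12: 1.
Total: 1 + 3 + 4 + 1 + 0 + 1 = 10.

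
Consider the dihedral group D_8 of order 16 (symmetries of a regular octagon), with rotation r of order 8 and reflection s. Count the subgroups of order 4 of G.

5

|G| = 16 and 4 | 16, so subgroups of order 4 are possible by Lagrange.
The subgroups of order 4 are: {e, r^2, r^4, r^6}; {e, r^4, r^2s, r^6s}; {e, r^4, r^3s, r^7s}; {e, r^4, s, r^4s}; … (5 in all).
So G has 5 subgroups of order 4.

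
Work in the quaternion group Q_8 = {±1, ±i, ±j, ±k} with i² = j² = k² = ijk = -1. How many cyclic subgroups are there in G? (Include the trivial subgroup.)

Each element a generates a cyclic subgroup ⟨a⟩; distinct elements may generate the same one (a cyclic group of order d has φ(d) generators).
Cyclic subgroups by order — order 1: 1; order 2: 1; order 4: 3.
Total: 5.

5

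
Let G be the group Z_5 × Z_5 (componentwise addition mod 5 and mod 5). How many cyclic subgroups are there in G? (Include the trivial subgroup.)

7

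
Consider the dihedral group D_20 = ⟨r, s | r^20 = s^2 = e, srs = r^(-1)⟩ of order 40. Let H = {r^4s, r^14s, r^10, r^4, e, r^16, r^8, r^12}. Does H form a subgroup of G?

No

Closure fails: r^4 · r^14s = r^18s ∉ H. So H is not a subgroup.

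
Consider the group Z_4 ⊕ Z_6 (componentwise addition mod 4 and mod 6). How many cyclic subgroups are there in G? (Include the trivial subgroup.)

Each element a generates a cyclic subgroup ⟨a⟩; distinct elements may generate the same one (a cyclic group of order d has φ(d) generators).
Cyclic subgroups by order — order 1: 1; order 2: 3; order 3: 1; order 4: 2; order 6: 3; order 12: 2.
Total: 12.

12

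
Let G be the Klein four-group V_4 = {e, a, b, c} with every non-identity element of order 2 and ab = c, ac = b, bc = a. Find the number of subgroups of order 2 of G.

|G| = 4 and 2 | 4, so subgroups of order 2 are possible by Lagrange.
The subgroups of order 2 are: {e, a}; {e, b}; {e, c}.
So G has 3 subgroups of order 2.

3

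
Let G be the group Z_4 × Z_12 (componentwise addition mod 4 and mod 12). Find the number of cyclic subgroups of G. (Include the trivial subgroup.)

Group the elements of G by the cyclic subgroup they generate; each cyclic subgroup of order d accounts for φ(d) elements.
Cyclic subgroups by order — order 1: 1; order 2: 3; order 3: 1; order 4: 6; order 6: 3; order 12: 6.
Total: 20.

20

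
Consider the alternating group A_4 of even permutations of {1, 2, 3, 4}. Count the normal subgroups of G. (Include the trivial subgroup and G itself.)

3

G has 10 subgroups. Checking conjugation-invariance by order — order 1: 1/1 normal; order 2: 0/3 normal; order 3: 0/4 normal; order 4: 1/1 normal; order 12: 1/1 normal.
Total normal subgroups: 3.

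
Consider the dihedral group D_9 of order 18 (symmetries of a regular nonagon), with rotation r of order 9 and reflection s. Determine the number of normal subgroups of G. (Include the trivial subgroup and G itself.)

4

G has 16 subgroups. Checking conjugation-invariance by order — order 1: 1/1 normal; order 2: 0/9 normal; order 3: 1/1 normal; order 6: 0/3 normal; order 9: 1/1 normal; order 18: 1/1 normal.
Total normal subgroups: 4.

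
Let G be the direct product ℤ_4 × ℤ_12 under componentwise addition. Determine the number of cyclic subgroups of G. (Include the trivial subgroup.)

20

Group the elements of G by the cyclic subgroup they generate; each cyclic subgroup of order d accounts for φ(d) elements.
Cyclic subgroups by order — order 1: 1; order 2: 3; order 3: 1; order 4: 6; order 6: 3; order 12: 6.
Total: 20.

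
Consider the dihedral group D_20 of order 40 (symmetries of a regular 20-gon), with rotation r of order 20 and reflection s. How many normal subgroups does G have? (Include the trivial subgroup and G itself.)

9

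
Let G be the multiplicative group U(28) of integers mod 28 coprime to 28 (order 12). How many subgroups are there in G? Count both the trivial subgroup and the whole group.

|G| = 12, so by Lagrange every subgroup order divides 12. Divisors: 1, 2, 3, 4, 6, 12.
Subgroups by order — order 1: 1; order 2: 3; order 3: 1; order 4: 1; order 6: 3; order 12: 1.
Total: 1 + 3 + 1 + 1 + 3 + 1 = 10.

10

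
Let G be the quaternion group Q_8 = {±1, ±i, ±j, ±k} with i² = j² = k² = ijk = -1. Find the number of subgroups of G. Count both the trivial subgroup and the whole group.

6

|G| = 8, so by Lagrange every subgroup order divides 8. Divisors: 1, 2, 4, 8.
Subgroups by order — order 1: 1; order 2: 1; order 4: 3; order 8: 1.
Total: 1 + 1 + 3 + 1 = 6.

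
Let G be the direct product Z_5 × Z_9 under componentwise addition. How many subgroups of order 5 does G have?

|G| = 45 and 5 | 45, so subgroups of order 5 are possible by Lagrange.
The subgroups of order 5 are: {(0,0), (1,0), (2,0), (3,0), (4,0)}.
So G has 1 subgroup of order 5.

1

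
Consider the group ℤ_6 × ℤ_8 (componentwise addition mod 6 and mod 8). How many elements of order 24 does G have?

16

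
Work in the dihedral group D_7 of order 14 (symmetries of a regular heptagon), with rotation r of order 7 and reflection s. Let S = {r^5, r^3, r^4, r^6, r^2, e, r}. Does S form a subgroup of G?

|S| = 7 divides |G| = 14, consistent with Lagrange.
S contains the identity, every element's inverse is in S, and S is closed under ·: it is a subgroup.
In fact S = ⟨r^4⟩.

Yes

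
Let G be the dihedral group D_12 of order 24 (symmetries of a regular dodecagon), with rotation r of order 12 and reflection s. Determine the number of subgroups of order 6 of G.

5

|G| = 24 and 6 | 24, so subgroups of order 6 are possible by Lagrange.
The subgroups of order 6 are: {e, r^2, r^4, r^6, r^8, r^10}; {e, r^4, r^8, r^2s, r^6s, r^10s}; {e, r^4, r^8, r^3s, r^7s, r^11s}; {e, r^4, r^8, s, r^4s, r^8s}; … (5 in all).
So G has 5 subgroups of order 6.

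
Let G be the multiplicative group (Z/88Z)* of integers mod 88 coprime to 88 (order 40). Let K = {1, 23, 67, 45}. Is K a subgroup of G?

Yes

|K| = 4 divides |G| = 40, consistent with Lagrange.
K contains the identity, every element's inverse is in K, and K is closed under ·: it is a subgroup.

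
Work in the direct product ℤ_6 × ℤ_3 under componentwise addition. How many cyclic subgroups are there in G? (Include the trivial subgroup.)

10

Group the elements of G by the cyclic subgroup they generate; each cyclic subgroup of order d accounts for φ(d) elements.
Cyclic subgroups by order — order 1: 1; order 2: 1; order 3: 4; order 6: 4.
Total: 10.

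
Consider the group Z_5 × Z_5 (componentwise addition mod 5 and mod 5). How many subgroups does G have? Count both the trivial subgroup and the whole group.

|G| = 25, so by Lagrange every subgroup order divides 25. Divisors: 1, 5, 25.
Subgroups by order — order 1: 1; order 5: 6; order 25: 1.
Total: 1 + 6 + 1 = 8.

8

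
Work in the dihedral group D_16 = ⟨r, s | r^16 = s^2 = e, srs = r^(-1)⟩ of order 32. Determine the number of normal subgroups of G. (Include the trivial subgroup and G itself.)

8

G has 36 subgroups. Checking conjugation-invariance by order — order 1: 1/1 normal; order 2: 1/17 normal; order 4: 1/9 normal; order 8: 1/5 normal; order 16: 3/3 normal; order 32: 1/1 normal.
Total normal subgroups: 8.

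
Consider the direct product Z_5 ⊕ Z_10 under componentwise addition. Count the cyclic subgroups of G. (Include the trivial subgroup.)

14

Each element a generates a cyclic subgroup ⟨a⟩; distinct elements may generate the same one (a cyclic group of order d has φ(d) generators).
Cyclic subgroups by order — order 1: 1; order 2: 1; order 5: 6; order 10: 6.
Total: 14.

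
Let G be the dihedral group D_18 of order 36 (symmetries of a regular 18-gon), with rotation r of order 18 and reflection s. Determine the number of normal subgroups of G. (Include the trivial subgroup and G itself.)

9

G has 45 subgroups. Checking conjugation-invariance by order — order 1: 1/1 normal; order 2: 1/19 normal; order 3: 1/1 normal; order 4: 0/9 normal; order 6: 1/7 normal; order 9: 1/1 normal; order 12: 0/3 normal; order 18: 3/3 normal; order 36: 1/1 normal.
Total normal subgroups: 9.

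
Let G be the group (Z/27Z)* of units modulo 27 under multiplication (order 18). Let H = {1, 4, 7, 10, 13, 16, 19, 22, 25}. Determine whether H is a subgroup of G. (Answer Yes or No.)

Yes

|H| = 9 divides |G| = 18, consistent with Lagrange.
H contains the identity, every element's inverse is in H, and H is closed under ·: it is a subgroup.
In fact H = ⟨4⟩.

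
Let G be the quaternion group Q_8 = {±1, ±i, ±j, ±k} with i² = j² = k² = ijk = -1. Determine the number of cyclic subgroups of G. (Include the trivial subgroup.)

Each element a generates a cyclic subgroup ⟨a⟩; distinct elements may generate the same one (a cyclic group of order d has φ(d) generators).
Cyclic subgroups by order — order 1: 1; order 2: 1; order 4: 3.
Total: 5.

5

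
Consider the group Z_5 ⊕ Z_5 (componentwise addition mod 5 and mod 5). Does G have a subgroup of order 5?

5 | 25. A subgroup of order 5 is {(0,0), (0,1), (0,2), (0,3), (0,4)}.

Yes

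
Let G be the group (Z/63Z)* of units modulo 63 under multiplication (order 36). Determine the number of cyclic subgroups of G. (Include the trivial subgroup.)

Group the elements of G by the cyclic subgroup they generate; each cyclic subgroup of order d accounts for φ(d) elements.
Cyclic subgroups by order — order 1: 1; order 2: 3; order 3: 4; order 6: 12.
Total: 20.

20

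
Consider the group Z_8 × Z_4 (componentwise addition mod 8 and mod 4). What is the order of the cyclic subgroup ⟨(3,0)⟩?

8

The order of (3,0) in Z_8 × Z_4 is lcm(ord(3) in Z_8, ord(0) in Z_4).
ord(3) = 8 and ord(0) = 1, so |⟨(3,0)⟩| = lcm(8, 1) = 8.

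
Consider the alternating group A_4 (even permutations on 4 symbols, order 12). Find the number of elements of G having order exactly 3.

8

The elements of order 3 are: (2 3 4), (2 4 3), (1 2 3), (1 2 4), (1 3 2), (1 3 4), (1 4 2), (1 4 3).
That's 8.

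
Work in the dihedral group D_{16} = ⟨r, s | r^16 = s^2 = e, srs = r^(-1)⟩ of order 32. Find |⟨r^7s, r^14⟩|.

|⟨r^7s⟩| = 2 and |⟨r^14⟩| = 8, so |H| is a multiple of lcm(2, 8) = 8 and divides |G| = 32.
Closing under the operation: H = {e, r^2, r^4, r^6, r^8, r^10, r^12, r^14, rs, r^3s, r^5s, r^7s, r^9s, r^11s, r^13s, r^15s}, so |H| = 16.

16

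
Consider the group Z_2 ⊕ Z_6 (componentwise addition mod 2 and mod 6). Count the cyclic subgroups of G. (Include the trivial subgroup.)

Each element a generates a cyclic subgroup ⟨a⟩; distinct elements may generate the same one (a cyclic group of order d has φ(d) generators).
Cyclic subgroups by order — order 1: 1; order 2: 3; order 3: 1; order 6: 3.
Total: 8.

8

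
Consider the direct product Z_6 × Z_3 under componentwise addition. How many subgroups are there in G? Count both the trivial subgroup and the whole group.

|G| = 18, so by Lagrange every subgroup order divides 18. Divisors: 1, 2, 3, 6, 9, 18.
Subgroups by order — order 1: 1; order 2: 1; order 3: 4; order 6: 4; order 9: 1; order 18: 1.
Total: 1 + 1 + 4 + 4 + 1 + 1 = 12.

12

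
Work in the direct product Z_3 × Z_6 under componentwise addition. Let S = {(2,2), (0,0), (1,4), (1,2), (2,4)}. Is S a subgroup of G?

|S| = 5 does not divide |G| = 18, so by Lagrange S is not a subgroup.

No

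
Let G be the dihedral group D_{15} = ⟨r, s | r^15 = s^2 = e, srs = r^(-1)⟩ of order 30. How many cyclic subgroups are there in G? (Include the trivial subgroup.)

19

A cyclic subgroup of order d is generated by each of its φ(d) elements of order d, so the cyclic subgroups of order d number (#elements of order d)/φ(d).
Cyclic subgroups by order — order 1: 1; order 2: 15; order 3: 1; order 5: 1; order 15: 1.
Total: 19.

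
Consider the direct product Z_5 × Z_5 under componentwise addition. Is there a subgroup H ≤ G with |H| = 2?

2 does not divide |G| = 25, so by Lagrange no subgroup of order 2 exists.

No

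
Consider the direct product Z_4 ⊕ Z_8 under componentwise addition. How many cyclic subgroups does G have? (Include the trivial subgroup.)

A cyclic subgroup of order d is generated by each of its φ(d) elements of order d, so the cyclic subgroups of order d number (#elements of order d)/φ(d).
Cyclic subgroups by order — order 1: 1; order 2: 3; order 4: 6; order 8: 4.
Total: 14.

14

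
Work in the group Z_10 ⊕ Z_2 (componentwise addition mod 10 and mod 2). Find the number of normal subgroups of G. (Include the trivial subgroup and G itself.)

G is abelian, so every subgroup is normal.
G has 10 subgroups in total, hence 10 normal subgroups.

10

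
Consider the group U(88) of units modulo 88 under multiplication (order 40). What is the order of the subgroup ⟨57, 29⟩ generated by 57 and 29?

20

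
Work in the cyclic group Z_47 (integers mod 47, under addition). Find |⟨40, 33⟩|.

47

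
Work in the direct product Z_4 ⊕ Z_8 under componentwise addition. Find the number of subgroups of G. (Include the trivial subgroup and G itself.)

|G| = 32, so by Lagrange every subgroup order divides 32. Divisors: 1, 2, 4, 8, 16, 32.
Subgroups by order — order 1: 1; order 2: 3; order 4: 7; order 8: 7; order 16: 3; order 32: 1.
Total: 1 + 3 + 7 + 7 + 3 + 1 = 22.

22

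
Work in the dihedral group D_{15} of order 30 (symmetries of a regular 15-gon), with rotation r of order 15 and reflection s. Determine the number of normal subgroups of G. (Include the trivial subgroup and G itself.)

G has 28 subgroups. Checking conjugation-invariance by order — order 1: 1/1 normal; order 2: 0/15 normal; order 3: 1/1 normal; order 5: 1/1 normal; order 6: 0/5 normal; order 10: 0/3 normal; order 15: 1/1 normal; order 30: 1/1 normal.
Total normal subgroups: 5.

5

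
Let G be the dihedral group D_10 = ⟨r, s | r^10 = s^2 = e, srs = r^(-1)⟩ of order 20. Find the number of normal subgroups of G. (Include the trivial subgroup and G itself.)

7

G has 22 subgroups. Checking conjugation-invariance by order — order 1: 1/1 normal; order 2: 1/11 normal; order 4: 0/5 normal; order 5: 1/1 normal; order 10: 3/3 normal; order 20: 1/1 normal.
Total normal subgroups: 7.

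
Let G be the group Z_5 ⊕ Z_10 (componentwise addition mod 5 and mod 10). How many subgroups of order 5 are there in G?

|G| = 50 and 5 | 50, so subgroups of order 5 are possible by Lagrange.
The subgroups of order 5 are: {(0,0), (0,2), (0,4), (0,6), (0,8)}; {(0,0), (1,0), (2,0), (3,0), (4,0)}; {(0,0), (1,2), (2,4), (3,6), (4,8)}; {(0,0), (1,4), (2,8), (3,2), (4,6)}; … (6 in all).
So G has 6 subgroups of order 5.

6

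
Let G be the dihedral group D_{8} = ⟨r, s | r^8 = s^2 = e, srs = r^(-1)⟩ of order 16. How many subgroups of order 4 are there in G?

5

|G| = 16 and 4 | 16, so subgroups of order 4 are possible by Lagrange.
The subgroups of order 4 are: {e, r^2, r^4, r^6}; {e, r^4, r^2s, r^6s}; {e, r^4, r^3s, r^7s}; {e, r^4, s, r^4s}; … (5 in all).
So G has 5 subgroups of order 4.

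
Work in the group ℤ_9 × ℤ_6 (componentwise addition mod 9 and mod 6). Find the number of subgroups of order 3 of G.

4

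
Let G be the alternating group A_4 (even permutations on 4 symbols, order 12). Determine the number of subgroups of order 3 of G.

4

|G| = 12 and 3 | 12, so subgroups of order 3 are possible by Lagrange.
The subgroups of order 3 are: {e, (1 2 3), (1 3 2)}; {e, (1 2 4), (1 4 2)}; {e, (1 3 4), (1 4 3)}; {e, (2 3 4), (2 4 3)}.
So G has 4 subgroups of order 3.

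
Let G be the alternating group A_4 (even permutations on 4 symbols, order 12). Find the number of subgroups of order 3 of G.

|G| = 12 and 3 | 12, so subgroups of order 3 are possible by Lagrange.
The subgroups of order 3 are: {e, (1 2 3), (1 3 2)}; {e, (1 2 4), (1 4 2)}; {e, (1 3 4), (1 4 3)}; {e, (2 3 4), (2 4 3)}.
So G has 4 subgroups of order 3.

4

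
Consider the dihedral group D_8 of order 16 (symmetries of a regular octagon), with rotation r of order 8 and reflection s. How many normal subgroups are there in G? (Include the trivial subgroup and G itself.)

G has 19 subgroups. Checking conjugation-invariance by order — order 1: 1/1 normal; order 2: 1/9 normal; order 4: 1/5 normal; order 8: 3/3 normal; order 16: 1/1 normal.
Total normal subgroups: 7.

7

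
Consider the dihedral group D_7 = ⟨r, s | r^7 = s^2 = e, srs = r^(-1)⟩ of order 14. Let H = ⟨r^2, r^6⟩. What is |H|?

|⟨r^2⟩| = 7 and |⟨r^6⟩| = 7, so |H| is a multiple of lcm(7, 7) = 7 and divides |G| = 14.
Closing under the operation: H = {e, r, r^2, r^3, r^4, r^5, r^6}, so |H| = 7.

7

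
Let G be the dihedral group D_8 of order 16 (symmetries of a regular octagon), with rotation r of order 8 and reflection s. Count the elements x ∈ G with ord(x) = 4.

The elements of order 4 are: r^2, r^6.
That's 2.

2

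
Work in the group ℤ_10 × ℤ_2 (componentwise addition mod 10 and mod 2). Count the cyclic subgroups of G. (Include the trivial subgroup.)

Group the elements of G by the cyclic subgroup they generate; each cyclic subgroup of order d accounts for φ(d) elements.
Cyclic subgroups by order — order 1: 1; order 2: 3; order 5: 1; order 10: 3.
Total: 8.

8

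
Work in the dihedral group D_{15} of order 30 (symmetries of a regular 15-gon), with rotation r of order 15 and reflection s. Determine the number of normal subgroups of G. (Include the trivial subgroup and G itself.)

5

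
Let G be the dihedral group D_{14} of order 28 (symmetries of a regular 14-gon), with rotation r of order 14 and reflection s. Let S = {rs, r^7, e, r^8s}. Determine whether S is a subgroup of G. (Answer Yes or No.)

|S| = 4 divides |G| = 28, consistent with Lagrange.
S contains the identity, every element's inverse is in S, and S is closed under ·: it is a subgroup.

Yes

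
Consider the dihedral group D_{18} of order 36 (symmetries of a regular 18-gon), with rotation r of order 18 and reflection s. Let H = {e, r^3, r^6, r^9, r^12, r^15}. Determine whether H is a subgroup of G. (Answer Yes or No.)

|H| = 6 divides |G| = 36, consistent with Lagrange.
H contains the identity, every element's inverse is in H, and H is closed under ·: it is a subgroup.
In fact H = ⟨r^15⟩.

Yes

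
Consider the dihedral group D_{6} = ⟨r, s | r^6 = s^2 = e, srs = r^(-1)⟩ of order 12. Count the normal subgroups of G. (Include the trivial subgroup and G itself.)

7

G has 16 subgroups. Checking conjugation-invariance by order — order 1: 1/1 normal; order 2: 1/7 normal; order 3: 1/1 normal; order 4: 0/3 normal; order 6: 3/3 normal; order 12: 1/1 normal.
Total normal subgroups: 7.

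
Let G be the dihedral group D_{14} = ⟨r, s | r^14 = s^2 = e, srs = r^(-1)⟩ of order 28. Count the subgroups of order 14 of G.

3

|G| = 28 and 14 | 28, so subgroups of order 14 are possible by Lagrange.
The subgroups of order 14 are: {e, r, r^2, r^3, r^4, r^5, r^6, r^7, r^8, r^9, r^10, r^11, r^12, r^13}; {e, r^2, r^4, r^6, r^8, r^10, r^12, s, r^2s, r^4s, r^6s, r^8s, r^10s, r^12s}; {e, r^2, r^4, r^6, r^8, r^10, r^12, rs, r^3s, r^5s, r^7s, r^9s, r^11s, r^13s}.
So G has 3 subgroups of order 14.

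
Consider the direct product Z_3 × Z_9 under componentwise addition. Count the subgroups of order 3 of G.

4

|G| = 27 and 3 | 27, so subgroups of order 3 are possible by Lagrange.
The subgroups of order 3 are: {(0,0), (0,3), (0,6)}; {(0,0), (1,0), (2,0)}; {(0,0), (1,3), (2,6)}; {(0,0), (1,6), (2,3)}.
So G has 4 subgroups of order 3.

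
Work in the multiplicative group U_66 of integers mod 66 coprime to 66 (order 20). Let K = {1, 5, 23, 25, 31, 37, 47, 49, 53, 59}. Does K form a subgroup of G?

Yes

|K| = 10 divides |G| = 20, consistent with Lagrange.
K contains the identity, every element's inverse is in K, and K is closed under ·: it is a subgroup.
In fact K = ⟨5⟩.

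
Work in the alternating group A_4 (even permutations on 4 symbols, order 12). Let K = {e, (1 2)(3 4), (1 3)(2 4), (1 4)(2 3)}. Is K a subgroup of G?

Yes

|K| = 4 divides |G| = 12, consistent with Lagrange.
K contains the identity, every element's inverse is in K, and K is closed under ∘: it is a subgroup.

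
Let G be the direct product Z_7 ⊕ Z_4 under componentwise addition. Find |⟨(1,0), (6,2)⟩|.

14

|⟨(1,0)⟩| = 7 and |⟨(6,2)⟩| = 14, so |H| is a multiple of lcm(7, 14) = 14 and divides |G| = 28.
Closing under the operation: H = {(0,0), (0,2), (1,0), (1,2), (2,0), (2,2), (3,0), (3,2), (4,0), (4,2), (5,0), (5,2), (6,0), (6,2)}, so |H| = 14.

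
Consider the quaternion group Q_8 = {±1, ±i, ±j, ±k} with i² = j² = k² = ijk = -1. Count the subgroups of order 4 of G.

3

|G| = 8 and 4 | 8, so subgroups of order 4 are possible by Lagrange.
The subgroups of order 4 are: {1, -1, i, -i}; {1, -1, j, -j}; {1, -1, k, -k}.
So G has 3 subgroups of order 4.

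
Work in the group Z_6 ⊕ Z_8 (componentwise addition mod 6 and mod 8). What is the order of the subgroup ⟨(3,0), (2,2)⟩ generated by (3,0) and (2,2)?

24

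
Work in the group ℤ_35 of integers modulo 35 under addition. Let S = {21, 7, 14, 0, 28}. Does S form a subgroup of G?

Yes

|S| = 5 divides |G| = 35, consistent with Lagrange.
S contains the identity, every element's inverse is in S, and S is closed under +: it is a subgroup.
In fact S = ⟨21⟩.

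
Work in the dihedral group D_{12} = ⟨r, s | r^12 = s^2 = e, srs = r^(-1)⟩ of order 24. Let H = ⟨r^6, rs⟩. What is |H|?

4

|⟨r^6⟩| = 2 and |⟨rs⟩| = 2, so |H| is a multiple of lcm(2, 2) = 2 and divides |G| = 24.
Closing under the operation: H = {e, r^6, rs, r^7s}, so |H| = 4.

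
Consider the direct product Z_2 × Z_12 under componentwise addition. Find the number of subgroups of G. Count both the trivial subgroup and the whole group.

16

|G| = 24, so by Lagrange every subgroup order divides 24. Divisors: 1, 2, 3, 4, 6, 8, 12, 24.
Subgroups by order — order 1: 1; order 2: 3; order 3: 1; order 4: 3; order 6: 3; order 8: 1; order 12: 3; order 24: 1.
Total: 1 + 3 + 1 + 3 + 3 + 1 + 3 + 1 = 16.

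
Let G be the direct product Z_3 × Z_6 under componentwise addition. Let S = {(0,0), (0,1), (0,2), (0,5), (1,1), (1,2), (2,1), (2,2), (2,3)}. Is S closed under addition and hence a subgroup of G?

No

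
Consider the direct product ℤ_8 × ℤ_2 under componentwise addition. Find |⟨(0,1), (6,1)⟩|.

8

|⟨(0,1)⟩| = 2 and |⟨(6,1)⟩| = 4, so |H| is a multiple of lcm(2, 4) = 4 and divides |G| = 16.
Closing under the operation: H = {(0,0), (0,1), (2,0), (2,1), (4,0), (4,1), (6,0), (6,1)}, so |H| = 8.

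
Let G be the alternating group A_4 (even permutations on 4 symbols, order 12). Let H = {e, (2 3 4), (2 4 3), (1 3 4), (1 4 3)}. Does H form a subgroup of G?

|H| = 5 does not divide |G| = 12, so by Lagrange H is not a subgroup.

No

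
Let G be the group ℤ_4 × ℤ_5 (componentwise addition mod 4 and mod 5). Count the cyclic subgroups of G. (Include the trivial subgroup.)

A cyclic subgroup of order d is generated by each of its φ(d) elements of order d, so the cyclic subgroups of order d number (#elements of order d)/φ(d).
Cyclic subgroups by order — order 1: 1; order 2: 1; order 4: 1; order 5: 1; order 10: 1; order 20: 1.
Total: 6.

6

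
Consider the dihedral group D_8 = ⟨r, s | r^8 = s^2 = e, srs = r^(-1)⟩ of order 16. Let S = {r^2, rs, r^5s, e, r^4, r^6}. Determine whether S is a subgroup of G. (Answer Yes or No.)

No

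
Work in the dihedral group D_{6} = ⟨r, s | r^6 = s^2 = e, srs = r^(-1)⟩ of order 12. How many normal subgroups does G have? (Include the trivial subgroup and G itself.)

7

G has 16 subgroups. Checking conjugation-invariance by order — order 1: 1/1 normal; order 2: 1/7 normal; order 3: 1/1 normal; order 4: 0/3 normal; order 6: 3/3 normal; order 12: 1/1 normal.
Total normal subgroups: 7.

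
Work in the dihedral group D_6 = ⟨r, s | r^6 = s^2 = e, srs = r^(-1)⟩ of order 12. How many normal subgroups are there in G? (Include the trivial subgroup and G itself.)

7

G has 16 subgroups. Checking conjugation-invariance by order — order 1: 1/1 normal; order 2: 1/7 normal; order 3: 1/1 normal; order 4: 0/3 normal; order 6: 3/3 normal; order 12: 1/1 normal.
Total normal subgroups: 7.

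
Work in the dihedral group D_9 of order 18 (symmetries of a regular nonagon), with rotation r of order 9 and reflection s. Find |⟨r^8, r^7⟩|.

9

|⟨r^8⟩| = 9 and |⟨r^7⟩| = 9, so |H| is a multiple of lcm(9, 9) = 9 and divides |G| = 18.
Closing under the operation: H = {e, r, r^2, r^3, r^4, r^5, r^6, r^7, r^8}, so |H| = 9.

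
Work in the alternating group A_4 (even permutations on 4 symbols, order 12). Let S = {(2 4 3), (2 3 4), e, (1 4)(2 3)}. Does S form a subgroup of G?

Closure fails: (2 4 3) ∘ (1 4)(2 3) = (1 3 4) ∉ S. So S is not a subgroup.

No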